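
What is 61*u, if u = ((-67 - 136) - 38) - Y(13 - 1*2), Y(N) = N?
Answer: -15372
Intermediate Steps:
u = -252 (u = ((-67 - 136) - 38) - (13 - 1*2) = (-203 - 38) - (13 - 2) = -241 - 1*11 = -241 - 11 = -252)
61*u = 61*(-252) = -15372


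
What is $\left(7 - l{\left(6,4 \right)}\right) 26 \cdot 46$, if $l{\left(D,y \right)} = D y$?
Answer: $-20332$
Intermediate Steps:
$\left(7 - l{\left(6,4 \right)}\right) 26 \cdot 46 = \left(7 - 6 \cdot 4\right) 26 \cdot 46 = \left(7 - 24\right) 26 \cdot 46 = \left(-17\right) 26 \cdot 46 = \left(-442\right) 46 = -20332$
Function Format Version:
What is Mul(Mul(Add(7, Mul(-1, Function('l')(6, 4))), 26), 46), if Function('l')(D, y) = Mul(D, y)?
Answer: -20332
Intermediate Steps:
Mul(Mul(Add(7, Mul(-1, Function('l')(6, 4))), 26), 46) = Mul(Mul(Add(7, Mul(-1, Mul(6, 4))), 26), 46) = Mul(Mul(Add(7, Mul(-1, 24)), 26), 46) = Mul(Mul(Add(7, -24), 26), 46) = Mul(Mul(-17, 26), 46) = Mul(-442, 46) = -20332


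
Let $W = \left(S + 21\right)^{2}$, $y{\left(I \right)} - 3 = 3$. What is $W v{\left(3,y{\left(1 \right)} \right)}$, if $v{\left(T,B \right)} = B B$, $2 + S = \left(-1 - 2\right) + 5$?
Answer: $15876$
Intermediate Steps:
$S = 0$ ($S = -2 + \left(\left(-1 - 2\right) + 5\right) = -2 + \left(-3 + 5\right) = -2 + 2 = 0$)
$y{\left(I \right)} = 6$ ($y{\left(I \right)} = 3 + 3 = 6$)
$W = 441$ ($W = \left(0 + 21\right)^{2} = 21^{2} = 441$)
$v{\left(T,B \right)} = B^{2}$
$W v{\left(3,y{\left(1 \right)} \right)} = 441 \cdot 6^{2} = 441 \cdot 36 = 15876$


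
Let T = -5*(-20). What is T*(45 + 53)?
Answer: 9800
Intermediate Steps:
T = 100
T*(45 + 53) = 100*(45 + 53) = 100*98 = 9800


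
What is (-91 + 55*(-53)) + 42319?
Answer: 39313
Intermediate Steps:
(-91 + 55*(-53)) + 42319 = (-91 - 2915) + 42319 = -3006 + 42319 = 39313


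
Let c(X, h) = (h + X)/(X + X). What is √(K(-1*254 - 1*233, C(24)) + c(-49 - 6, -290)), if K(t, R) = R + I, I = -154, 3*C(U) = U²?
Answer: √19910/22 ≈ 6.4138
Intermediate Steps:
C(U) = U²/3
c(X, h) = (X + h)/(2*X) (c(X, h) = (X + h)/((2*X)) = (X + h)*(1/(2*X)) = (X + h)/(2*X))
K(t, R) = -154 + R (K(t, R) = R - 154 = -154 + R)
√(K(-1*254 - 1*233, C(24)) + c(-49 - 6, -290)) = √((-154 + (⅓)*24²) + ((-49 - 6) - 290)/(2*(-49 - 6))) = √((-154 + (⅓)*576) + (½)*(-55 - 290)/(-55)) = √((-154 + 192) + (½)*(-1/55)*(-345)) = √(38 + 69/22) = √(905/22) = √19910/22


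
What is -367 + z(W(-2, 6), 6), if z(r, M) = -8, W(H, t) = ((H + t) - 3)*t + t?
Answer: -375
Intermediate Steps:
W(H, t) = t + t*(-3 + H + t) (W(H, t) = (-3 + H + t)*t + t = t*(-3 + H + t) + t = t + t*(-3 + H + t))
-367 + z(W(-2, 6), 6) = -367 - 8 = -375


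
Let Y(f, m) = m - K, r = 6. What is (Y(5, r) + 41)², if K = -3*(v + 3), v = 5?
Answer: 5041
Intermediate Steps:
K = -24 (K = -3*(5 + 3) = -3*8 = -24)
Y(f, m) = 24 + m (Y(f, m) = m - 1*(-24) = m + 24 = 24 + m)
(Y(5, r) + 41)² = ((24 + 6) + 41)² = (30 + 41)² = 71² = 5041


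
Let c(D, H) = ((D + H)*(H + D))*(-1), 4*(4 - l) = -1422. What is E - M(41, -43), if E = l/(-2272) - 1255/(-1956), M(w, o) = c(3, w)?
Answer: 4302897065/2222016 ≈ 1936.5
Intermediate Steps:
l = 719/2 (l = 4 - ¼*(-1422) = 4 + 711/2 = 719/2 ≈ 359.50)
c(D, H) = -(D + H)² (c(D, H) = ((D + H)*(D + H))*(-1) = (D + H)²*(-1) = -(D + H)²)
M(w, o) = -(3 + w)²
E = 1074089/2222016 (E = (719/2)/(-2272) - 1255/(-1956) = (719/2)*(-1/2272) - 1255*(-1/1956) = -719/4544 + 1255/1956 = 1074089/2222016 ≈ 0.48339)
E - M(41, -43) = 1074089/2222016 - (-1)*(3 + 41)² = 1074089/2222016 - (-1)*44² = 1074089/2222016 - (-1)*1936 = 1074089/2222016 - 1*(-1936) = 1074089/2222016 + 1936 = 4302897065/2222016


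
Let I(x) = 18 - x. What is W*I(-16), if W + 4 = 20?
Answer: 544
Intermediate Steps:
W = 16 (W = -4 + 20 = 16)
W*I(-16) = 16*(18 - 1*(-16)) = 16*(18 + 16) = 16*34 = 544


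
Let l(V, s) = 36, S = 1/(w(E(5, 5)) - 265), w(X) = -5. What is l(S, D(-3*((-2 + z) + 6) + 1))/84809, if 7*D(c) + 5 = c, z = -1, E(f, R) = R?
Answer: 36/84809 ≈ 0.00042448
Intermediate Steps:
S = -1/270 (S = 1/(-5 - 265) = 1/(-270) = -1/270 ≈ -0.0037037)
D(c) = -5/7 + c/7
l(S, D(-3*((-2 + z) + 6) + 1))/84809 = 36/84809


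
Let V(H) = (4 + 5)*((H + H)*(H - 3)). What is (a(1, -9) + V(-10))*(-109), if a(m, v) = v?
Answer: -254079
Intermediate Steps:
V(H) = 18*H*(-3 + H) (V(H) = 9*((2*H)*(-3 + H)) = 9*(2*H*(-3 + H)) = 18*H*(-3 + H))
(a(1, -9) + V(-10))*(-109) = (-9 + 18*(-10)*(-3 - 10))*(-109) = (-9 + 18*(-10)*(-13))*(-109) = (-9 + 2340)*(-109) = 2331*(-109) = -254079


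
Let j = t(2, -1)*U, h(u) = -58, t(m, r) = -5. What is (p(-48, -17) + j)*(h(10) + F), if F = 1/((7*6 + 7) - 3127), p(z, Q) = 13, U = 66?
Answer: 56592425/3078 ≈ 18386.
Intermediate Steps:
j = -330 (j = -5*66 = -330)
F = -1/3078 (F = 1/((42 + 7) - 3127) = 1/(49 - 3127) = 1/(-3078) = -1/3078 ≈ -0.00032489)
(p(-48, -17) + j)*(h(10) + F) = (13 - 330)*(-58 - 1/3078) = -317*(-178525/3078) = 56592425/3078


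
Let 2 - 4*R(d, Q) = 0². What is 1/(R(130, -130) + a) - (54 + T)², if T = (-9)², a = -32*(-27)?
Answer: -31511023/1729 ≈ -18225.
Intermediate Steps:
R(d, Q) = ½ (R(d, Q) = ½ - ¼*0² = ½ - ¼*0 = ½ + 0 = ½)
a = 864
T = 81
1/(R(130, -130) + a) - (54 + T)² = 1/(½ + 864) - (54 + 81)² = 1/(1729/2) - 1*135² = 2/1729 - 1*18225 = 2/1729 - 18225 = -31511023/1729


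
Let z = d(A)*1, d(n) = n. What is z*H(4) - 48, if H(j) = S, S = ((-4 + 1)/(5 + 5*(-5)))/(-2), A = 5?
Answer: -387/8 ≈ -48.375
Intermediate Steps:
z = 5 (z = 5*1 = 5)
S = -3/40 (S = -3/(5 - 25)*(-½) = -3/(-20)*(-½) = -3*(-1/20)*(-½) = (3/20)*(-½) = -3/40 ≈ -0.075000)
H(j) = -3/40
z*H(4) - 48 = 5*(-3/40) - 48 = -3/8 - 48 = -387/8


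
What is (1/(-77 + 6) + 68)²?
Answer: 23299929/5041 ≈ 4622.1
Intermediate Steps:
(1/(-77 + 6) + 68)² = (1/(-71) + 68)² = (-1/71 + 68)² = (4827/71)² = 23299929/5041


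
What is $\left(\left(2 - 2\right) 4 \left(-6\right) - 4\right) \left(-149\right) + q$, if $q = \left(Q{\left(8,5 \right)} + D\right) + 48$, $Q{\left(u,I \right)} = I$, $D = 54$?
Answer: $703$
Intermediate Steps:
$q = 107$ ($q = \left(5 + 54\right) + 48 = 59 + 48 = 107$)
$\left(\left(2 - 2\right) 4 \left(-6\right) - 4\right) \left(-149\right) + q = \left(\left(2 - 2\right) 4 \left(-6\right) - 4\right) \left(-149\right) + 107 = \left(0 \cdot 4 \left(-6\right) - 4\right) \left(-149\right) + 107 = \left(0 \left(-6\right) - 4\right) \left(-149\right) + 107 = \left(0 - 4\right) \left(-149\right) + 107 = \left(-4\right) \left(-149\right) + 107 = 596 + 107 = 703$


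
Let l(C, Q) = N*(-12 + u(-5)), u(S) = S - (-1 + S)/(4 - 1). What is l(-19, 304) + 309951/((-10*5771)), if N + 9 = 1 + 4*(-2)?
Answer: 13540449/57710 ≈ 234.63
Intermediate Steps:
N = -16 (N = -9 + (1 + 4*(-2)) = -9 + (1 - 8) = -9 - 7 = -16)
u(S) = 1/3 + 2*S/3 (u(S) = S - (-1 + S)/3 = S - (-1/3 + S/3) = S + (1/3 - S/3) = 1/3 + 2*S/3)
l(C, Q) = 240 (l(C, Q) = -16*(-12 + (1/3 + (2/3)*(-5))) = -16*(-12 + (1/3 - 10/3)) = -16*(-12 - 3) = -16*(-15) = 240)
l(-19, 304) + 309951/((-10*5771)) = 240 + 309951/((-10*5771)) = 240 + 309951/(-57710) = 240 + 309951*(-1/57710) = 240 - 309951/57710 = 13540449/57710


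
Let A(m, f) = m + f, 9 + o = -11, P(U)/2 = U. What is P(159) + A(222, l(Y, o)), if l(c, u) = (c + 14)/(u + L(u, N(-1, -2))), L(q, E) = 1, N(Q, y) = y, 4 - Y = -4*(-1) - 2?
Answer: 10244/19 ≈ 539.16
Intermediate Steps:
P(U) = 2*U
Y = 2 (Y = 4 - (-4*(-1) - 2) = 4 - (4 - 2) = 4 - 1*2 = 4 - 2 = 2)
o = -20 (o = -9 - 11 = -20)
l(c, u) = (14 + c)/(1 + u) (l(c, u) = (c + 14)/(u + 1) = (14 + c)/(1 + u))
A(m, f) = f + m
P(159) + A(222, l(Y, o)) = 2*159 + ((14 + 2)/(1 - 20) + 222) = 318 + (16/(-19) + 222) = 318 + (-1/19*16 + 222) = 318 + (-16/19 + 222) = 318 + 4202/19 = 10244/19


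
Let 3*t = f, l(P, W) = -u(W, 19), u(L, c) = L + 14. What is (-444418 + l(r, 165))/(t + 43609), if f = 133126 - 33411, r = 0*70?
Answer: -1333791/230542 ≈ -5.7855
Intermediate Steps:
r = 0
u(L, c) = 14 + L
l(P, W) = -14 - W (l(P, W) = -(14 + W) = -14 - W)
f = 99715
t = 99715/3 (t = (⅓)*99715 = 99715/3 ≈ 33238.)
(-444418 + l(r, 165))/(t + 43609) = (-444418 + (-14 - 1*165))/(99715/3 + 43609) = (-444418 + (-14 - 165))/(230542/3) = (-444418 - 179)*(3/230542) = -444597*3/230542 = -1333791/230542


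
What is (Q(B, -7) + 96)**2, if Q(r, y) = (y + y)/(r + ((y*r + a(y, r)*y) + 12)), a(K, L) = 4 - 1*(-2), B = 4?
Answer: 6754801/729 ≈ 9265.8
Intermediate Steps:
a(K, L) = 6 (a(K, L) = 4 + 2 = 6)
Q(r, y) = 2*y/(12 + r + 6*y + r*y) (Q(r, y) = (y + y)/(r + ((y*r + 6*y) + 12)) = (2*y)/(r + ((r*y + 6*y) + 12)) = (2*y)/(r + ((6*y + r*y) + 12)) = (2*y)/(r + (12 + 6*y + r*y)) = (2*y)/(12 + r + 6*y + r*y) = 2*y/(12 + r + 6*y + r*y))
(Q(B, -7) + 96)**2 = (2*(-7)/(12 + 4 + 6*(-7) + 4*(-7)) + 96)**2 = (2*(-7)/(12 + 4 - 42 - 28) + 96)**2 = (2*(-7)/(-54) + 96)**2 = (2*(-7)*(-1/54) + 96)**2 = (7/27 + 96)**2 = (2599/27)**2 = 6754801/729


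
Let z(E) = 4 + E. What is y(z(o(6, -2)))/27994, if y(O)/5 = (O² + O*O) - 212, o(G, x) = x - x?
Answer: -450/13997 ≈ -0.032150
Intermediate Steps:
o(G, x) = 0
y(O) = -1060 + 10*O² (y(O) = 5*((O² + O*O) - 212) = 5*((O² + O²) - 212) = 5*(2*O² - 212) = 5*(-212 + 2*O²) = -1060 + 10*O²)
y(z(o(6, -2)))/27994 = (-1060 + 10*(4 + 0)²)/27994 = (-1060 + 10*4²)*(1/27994) = (-1060 + 10*16)*(1/27994) = (-1060 + 160)*(1/27994) = -900*1/27994 = -450/13997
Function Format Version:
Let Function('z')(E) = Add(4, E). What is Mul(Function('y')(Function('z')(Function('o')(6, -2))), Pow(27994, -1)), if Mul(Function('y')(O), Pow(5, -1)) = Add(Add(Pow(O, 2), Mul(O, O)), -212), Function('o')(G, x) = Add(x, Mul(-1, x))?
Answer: Rational(-450, 13997) ≈ -0.032150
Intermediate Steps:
Function('o')(G, x) = 0
Function('y')(O) = Add(-1060, Mul(10, Pow(O, 2))) (Function('y')(O) = Mul(5, Add(Add(Pow(O, 2), Mul(O, O)), -212)) = Mul(5, Add(Add(Pow(O, 2), Pow(O, 2)), -212)) = Mul(5, Add(Mul(2, Pow(O, 2)), -212)) = Mul(5, Add(-212, Mul(2, Pow(O, 2)))) = Add(-1060, Mul(10, Pow(O, 2))))
Mul(Function('y')(Function('z')(Function('o')(6, -2))), Pow(27994, -1)) = Mul(Add(-1060, Mul(10, Pow(Add(4, 0), 2))), Pow(27994, -1)) = Mul(Add(-1060, Mul(10, Pow(4, 2))), Rational(1, 27994)) = Mul(Add(-1060, Mul(10, 16)), Rational(1, 27994)) = Mul(Add(-1060, 160), Rational(1, 27994)) = Mul(-900, Rational(1, 27994)) = Rational(-450, 13997)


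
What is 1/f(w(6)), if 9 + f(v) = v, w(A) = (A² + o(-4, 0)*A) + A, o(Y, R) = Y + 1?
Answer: 1/15 ≈ 0.066667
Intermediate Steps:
o(Y, R) = 1 + Y
w(A) = A² - 2*A (w(A) = (A² + (1 - 4)*A) + A = (A² - 3*A) + A = A² - 2*A)
f(v) = -9 + v
1/f(w(6)) = 1/(-9 + 6*(-2 + 6)) = 1/(-9 + 6*4) = 1/(-9 + 24) = 1/15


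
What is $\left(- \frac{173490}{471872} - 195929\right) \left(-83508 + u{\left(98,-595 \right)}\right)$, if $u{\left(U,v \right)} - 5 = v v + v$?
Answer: $- \frac{12477859092265903}{235936} \approx -5.2887 \cdot 10^{10}$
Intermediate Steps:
$u{\left(U,v \right)} = 5 + v + v^{2}$ ($u{\left(U,v \right)} = 5 + \left(v v + v\right) = 5 + \left(v^{2} + v\right) = 5 + \left(v + v^{2}\right) = 5 + v + v^{2}$)
$\left(- \frac{173490}{471872} - 195929\right) \left(-83508 + u{\left(98,-595 \right)}\right) = \left(- \frac{173490}{471872} - 195929\right) \left(-83508 + \left(5 - 595 + \left(-595\right)^{2}\right)\right) = \left(\left(-173490\right) \frac{1}{471872} - 195929\right) \left(-83508 + \left(5 - 595 + 354025\right)\right) = \left(- \frac{86745}{235936} - 195929\right) \left(-83508 + 353435\right) = \left(- \frac{46226791289}{235936}\right) 269927 = - \frac{12477859092265903}{235936}$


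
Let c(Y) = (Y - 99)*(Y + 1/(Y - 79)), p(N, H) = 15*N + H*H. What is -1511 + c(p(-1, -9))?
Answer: -47924/13 ≈ -3686.5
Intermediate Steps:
p(N, H) = H**2 + 15*N (p(N, H) = 15*N + H**2 = H**2 + 15*N)
c(Y) = (-99 + Y)*(Y + 1/(-79 + Y))
-1511 + c(p(-1, -9)) = -1511 + (-99 + ((-9)**2 + 15*(-1))**3 - 178*((-9)**2 + 15*(-1))**2 + 7822*((-9)**2 + 15*(-1)))/(-79 + ((-9)**2 + 15*(-1))) = -1511 + (-99 + (81 - 15)**3 - 178*(81 - 15)**2 + 7822*(81 - 15))/(-79 + (81 - 15)) = -1511 + (-99 + 66**3 - 178*66**2 + 7822*66)/(-79 + 66) = -1511 + (-99 + 287496 - 178*4356 + 516252)/(-13) = -1511 - (-99 + 287496 - 775368 + 516252)/13 = -1511 - 1/13*28281 = -1511 - 28281/13 = -47924/13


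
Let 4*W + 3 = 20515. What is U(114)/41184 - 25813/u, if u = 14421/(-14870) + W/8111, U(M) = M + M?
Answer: 10684917221775169/139735153272 ≈ 76466.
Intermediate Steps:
W = 5128 (W = -¾ + (¼)*20515 = -¾ + 20515/4 = 5128)
U(M) = 2*M
u = -40715371/120610570 (u = 14421/(-14870) + 5128/8111 = 14421*(-1/14870) + 5128*(1/8111) = -14421/14870 + 5128/8111 = -40715371/120610570 ≈ -0.33758)
U(114)/41184 - 25813/u = (2*114)/41184 - 25813/(-40715371/120610570) = 228*(1/41184) - 25813*(-120610570/40715371) = 19/3432 + 3113320643410/40715371 = 10684917221775169/139735153272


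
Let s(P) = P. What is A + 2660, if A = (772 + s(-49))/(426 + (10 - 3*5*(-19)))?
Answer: 1918583/721 ≈ 2661.0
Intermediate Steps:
A = 723/721 (A = (772 - 49)/(426 + (10 - 3*5*(-19))) = 723/(426 + (10 - 15*(-19))) = 723/(426 + (10 + 285)) = 723/(426 + 295) = 723/721 ≈ 1.0028)
A + 2660 = 723/721 + 2660 = 1918583/721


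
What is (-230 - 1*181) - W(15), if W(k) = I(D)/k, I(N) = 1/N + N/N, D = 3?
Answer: -18499/45 ≈ -411.09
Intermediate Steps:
I(N) = 1 + 1/N (I(N) = 1/N + 1 = 1 + 1/N)
W(k) = 4/(3*k) (W(k) = ((1 + 3)/3)/k = ((⅓)*4)/k = 4/(3*k))
(-230 - 1*181) - W(15) = (-230 - 1*181) - 4/(3*15) = (-230 - 181) - 4/(3*15) = -411 - 1*4/45 = -411 - 4/45 = -18499/45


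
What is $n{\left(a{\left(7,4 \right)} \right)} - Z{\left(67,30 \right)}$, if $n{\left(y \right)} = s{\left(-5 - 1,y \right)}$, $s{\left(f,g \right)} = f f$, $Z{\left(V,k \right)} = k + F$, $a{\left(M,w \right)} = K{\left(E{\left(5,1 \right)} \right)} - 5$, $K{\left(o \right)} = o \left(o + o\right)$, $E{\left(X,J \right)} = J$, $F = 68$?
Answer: $-62$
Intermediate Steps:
$K{\left(o \right)} = 2 o^{2}$ ($K{\left(o \right)} = o 2 o = 2 o^{2}$)
$a{\left(M,w \right)} = -3$ ($a{\left(M,w \right)} = 2 \cdot 1^{2} - 5 = 2 \cdot 1 - 5 = 2 - 5 = -3$)
$Z{\left(V,k \right)} = 68 + k$ ($Z{\left(V,k \right)} = k + 68 = 68 + k$)
$s{\left(f,g \right)} = f^{2}$
$n{\left(y \right)} = 36$ ($n{\left(y \right)} = \left(-5 - 1\right)^{2} = \left(-6\right)^{2} = 36$)
$n{\left(a{\left(7,4 \right)} \right)} - Z{\left(67,30 \right)} = 36 - \left(68 + 30\right) = 36 - 98 = -62$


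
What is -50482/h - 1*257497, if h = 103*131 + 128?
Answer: -3507417119/13621 ≈ -2.5750e+5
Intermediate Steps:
h = 13621 (h = 13493 + 128 = 13621)
-50482/h - 1*257497 = -50482/13621 - 1*257497 = -50482*1/13621 - 257497 = -50482/13621 - 257497 = -3507417119/13621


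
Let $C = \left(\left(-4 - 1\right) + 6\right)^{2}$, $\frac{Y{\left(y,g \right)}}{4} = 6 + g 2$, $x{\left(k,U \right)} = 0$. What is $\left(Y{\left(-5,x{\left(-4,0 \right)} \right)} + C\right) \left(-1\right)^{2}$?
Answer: $25$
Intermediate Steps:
$Y{\left(y,g \right)} = 24 + 8 g$ ($Y{\left(y,g \right)} = 4 \left(6 + g 2\right) = 4 \left(6 + 2 g\right) = 24 + 8 g$)
$C = 1$ ($C = \left(-5 + 6\right)^{2} = 1^{2} = 1$)
$\left(Y{\left(-5,x{\left(-4,0 \right)} \right)} + C\right) \left(-1\right)^{2} = \left(\left(24 + 8 \cdot 0\right) + 1\right) \left(-1\right)^{2} = \left(\left(24 + 0\right) + 1\right) 1 = \left(24 + 1\right) 1 = 25 \cdot 1 = 25$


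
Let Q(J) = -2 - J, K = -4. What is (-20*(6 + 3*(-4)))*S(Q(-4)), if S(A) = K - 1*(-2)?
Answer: -240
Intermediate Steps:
S(A) = -2 (S(A) = -4 - 1*(-2) = -4 + 2 = -2)
(-20*(6 + 3*(-4)))*S(Q(-4)) = -20*(6 + 3*(-4))*(-2) = -20*(6 - 12)*(-2) = -20*(-6)*(-2) = 120*(-2) = -240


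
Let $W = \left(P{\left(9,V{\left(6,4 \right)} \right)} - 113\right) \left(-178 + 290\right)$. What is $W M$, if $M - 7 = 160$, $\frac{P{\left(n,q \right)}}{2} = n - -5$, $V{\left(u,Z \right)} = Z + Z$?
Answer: $-1589840$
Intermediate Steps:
$V{\left(u,Z \right)} = 2 Z$
$P{\left(n,q \right)} = 10 + 2 n$ ($P{\left(n,q \right)} = 2 \left(n - -5\right) = 2 \left(n + 5\right) = 2 \left(5 + n\right) = 10 + 2 n$)
$M = 167$ ($M = 7 + 160 = 167$)
$W = -9520$ ($W = \left(\left(10 + 2 \cdot 9\right) - 113\right) \left(-178 + 290\right) = \left(\left(10 + 18\right) - 113\right) 112 = \left(28 - 113\right) 112 = \left(-85\right) 112 = -9520$)
$W M = \left(-9520\right) 167 = -1589840$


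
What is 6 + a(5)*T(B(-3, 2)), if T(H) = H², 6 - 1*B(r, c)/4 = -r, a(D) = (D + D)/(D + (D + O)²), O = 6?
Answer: 122/7 ≈ 17.429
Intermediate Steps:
a(D) = 2*D/(D + (6 + D)²) (a(D) = (D + D)/(D + (D + 6)²) = (2*D)/(D + (6 + D)²) = 2*D/(D + (6 + D)²))
B(r, c) = 24 + 4*r (B(r, c) = 24 - (-4)*r = 24 + 4*r)
6 + a(5)*T(B(-3, 2)) = 6 + (2*5/(5 + (6 + 5)²))*(24 + 4*(-3))² = 6 + (2*5/(5 + 11²))*(24 - 12)² = 6 + (2*5/(5 + 121))*12² = 6 + (2*5/126)*144 = 6 + (2*5*(1/126))*144 = 6 + (5/63)*144 = 6 + 80/7 = 122/7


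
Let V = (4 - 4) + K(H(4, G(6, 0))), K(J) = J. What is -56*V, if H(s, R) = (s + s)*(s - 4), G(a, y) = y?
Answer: 0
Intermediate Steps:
H(s, R) = 2*s*(-4 + s) (H(s, R) = (2*s)*(-4 + s) = 2*s*(-4 + s))
V = 0 (V = (4 - 4) + 2*4*(-4 + 4) = 0 + 2*4*0 = 0 + 0 = 0)
-56*V = -56*0 = 0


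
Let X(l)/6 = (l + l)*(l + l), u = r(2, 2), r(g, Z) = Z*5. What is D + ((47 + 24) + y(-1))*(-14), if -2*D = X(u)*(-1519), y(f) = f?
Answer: 1821820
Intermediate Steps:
r(g, Z) = 5*Z
u = 10 (u = 5*2 = 10)
X(l) = 24*l**2 (X(l) = 6*((l + l)*(l + l)) = 6*((2*l)*(2*l)) = 6*(4*l**2) = 24*l**2)
D = 1822800 (D = -24*10**2*(-1519)/2 = -24*100*(-1519)/2 = -1200*(-1519) = -1/2*(-3645600) = 1822800)
D + ((47 + 24) + y(-1))*(-14) = 1822800 + ((47 + 24) - 1)*(-14) = 1822800 + (71 - 1)*(-14) = 1822800 + 70*(-14) = 1822800 - 980 = 1821820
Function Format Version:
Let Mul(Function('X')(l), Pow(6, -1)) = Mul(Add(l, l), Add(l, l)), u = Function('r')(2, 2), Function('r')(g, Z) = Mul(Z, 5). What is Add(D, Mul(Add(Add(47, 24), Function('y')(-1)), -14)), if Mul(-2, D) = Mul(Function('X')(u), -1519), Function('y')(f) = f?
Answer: 1821820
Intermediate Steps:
Function('r')(g, Z) = Mul(5, Z)
u = 10 (u = Mul(5, 2) = 10)
Function('X')(l) = Mul(24, Pow(l, 2)) (Function('X')(l) = Mul(6, Mul(Add(l, l), Add(l, l))) = Mul(6, Mul(Mul(2, l), Mul(2, l))) = Mul(6, Mul(4, Pow(l, 2))) = Mul(24, Pow(l, 2)))
D = 1822800 (D = Mul(Rational(-1, 2), Mul(Mul(24, Pow(10, 2)), -1519)) = Mul(Rational(-1, 2), Mul(Mul(24, 100), -1519)) = Mul(Rational(-1, 2), Mul(2400, -1519)) = Mul(Rational(-1, 2), -3645600) = 1822800)
Add(D, Mul(Add(Add(47, 24), Function('y')(-1)), -14)) = Add(1822800, Mul(Add(Add(47, 24), -1), -14)) = Add(1822800, Mul(Add(71, -1), -14)) = Add(1822800, Mul(70, -14)) = Add(1822800, -980) = 1821820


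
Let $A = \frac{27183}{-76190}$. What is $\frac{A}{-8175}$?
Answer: $\frac{9061}{207617750} \approx 4.3643 \cdot 10^{-5}$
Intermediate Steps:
$A = - \frac{27183}{76190}$ ($A = 27183 \left(- \frac{1}{76190}\right) = - \frac{27183}{76190} \approx -0.35678$)
$\frac{A}{-8175} = - \frac{27183}{76190 \left(-8175\right)} = \left(- \frac{27183}{76190}\right) \left(- \frac{1}{8175}\right) = \frac{9061}{207617750}$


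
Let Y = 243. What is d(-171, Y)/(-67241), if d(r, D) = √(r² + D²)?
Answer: -9*√1090/67241 ≈ -0.0044190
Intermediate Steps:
d(r, D) = √(D² + r²)
d(-171, Y)/(-67241) = √(243² + (-171)²)/(-67241) = √(59049 + 29241)*(-1/67241) = √88290*(-1/67241) = (9*√1090)*(-1/67241) = -9*√1090/67241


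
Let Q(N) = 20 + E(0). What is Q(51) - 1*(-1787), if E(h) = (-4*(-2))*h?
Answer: 1807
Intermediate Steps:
E(h) = 8*h
Q(N) = 20 (Q(N) = 20 + 8*0 = 20 + 0 = 20)
Q(51) - 1*(-1787) = 20 - 1*(-1787) = 20 + 1787 = 1807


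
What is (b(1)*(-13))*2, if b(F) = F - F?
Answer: 0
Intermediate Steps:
b(F) = 0
(b(1)*(-13))*2 = (0*(-13))*2 = 0*2 = 0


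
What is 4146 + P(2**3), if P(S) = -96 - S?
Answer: 4042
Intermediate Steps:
4146 + P(2**3) = 4146 + (-96 - 1*2**3) = 4146 + (-96 - 1*8) = 4146 + (-96 - 8) = 4146 - 104 = 4042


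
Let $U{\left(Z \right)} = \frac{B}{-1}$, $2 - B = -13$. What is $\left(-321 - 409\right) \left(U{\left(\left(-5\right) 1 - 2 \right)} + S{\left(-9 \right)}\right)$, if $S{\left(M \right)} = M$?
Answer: $17520$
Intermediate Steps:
$B = 15$ ($B = 2 - -13 = 2 + 13 = 15$)
$U{\left(Z \right)} = -15$ ($U{\left(Z \right)} = \frac{15}{-1} = 15 \left(-1\right) = -15$)
$\left(-321 - 409\right) \left(U{\left(\left(-5\right) 1 - 2 \right)} + S{\left(-9 \right)}\right) = \left(-321 - 409\right) \left(-15 - 9\right) = \left(-730\right) \left(-24\right) = 17520$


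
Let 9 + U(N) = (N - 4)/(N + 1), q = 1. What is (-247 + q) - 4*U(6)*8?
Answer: 230/7 ≈ 32.857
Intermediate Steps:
U(N) = -9 + (-4 + N)/(1 + N) (U(N) = -9 + (N - 4)/(N + 1) = -9 + (-4 + N)/(1 + N))
(-247 + q) - 4*U(6)*8 = (-247 + 1) - 4*((-13 - 8*6)/(1 + 6))*8 = -246 - 4*((-13 - 48)/7)*8 = -246 - 4*((1/7)*(-61))*8 = -246 - 4*(-61/7)*8 = -246 - (-244)*8/7 = -246 - 1*(-1952/7) = -246 + 1952/7 = 230/7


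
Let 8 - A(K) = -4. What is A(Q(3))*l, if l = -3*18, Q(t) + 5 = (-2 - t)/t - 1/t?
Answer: -648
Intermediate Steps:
Q(t) = -5 - 1/t + (-2 - t)/t (Q(t) = -5 + ((-2 - t)/t - 1/t) = -5 + (-1/t + (-2 - t)/t) = -5 - 1/t + (-2 - t)/t)
l = -54
A(K) = 12 (A(K) = 8 - 1*(-4) = 8 + 4 = 12)
A(Q(3))*l = 12*(-54) = -648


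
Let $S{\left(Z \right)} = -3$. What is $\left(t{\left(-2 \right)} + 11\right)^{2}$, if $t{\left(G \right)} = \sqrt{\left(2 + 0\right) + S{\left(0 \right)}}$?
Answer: $\left(11 + i\right)^{2} \approx 120.0 + 22.0 i$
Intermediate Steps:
$t{\left(G \right)} = i$ ($t{\left(G \right)} = \sqrt{\left(2 + 0\right) - 3} = \sqrt{2 - 3} = \sqrt{-1} = i$)
$\left(t{\left(-2 \right)} + 11\right)^{2} = \left(i + 11\right)^{2} = \left(11 + i\right)^{2}$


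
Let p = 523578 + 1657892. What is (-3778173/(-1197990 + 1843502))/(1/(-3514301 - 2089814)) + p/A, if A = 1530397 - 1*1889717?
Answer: 27171408894462317/828376328 ≈ 3.2801e+7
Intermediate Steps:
p = 2181470
A = -359320 (A = 1530397 - 1889717 = -359320)
(-3778173/(-1197990 + 1843502))/(1/(-3514301 - 2089814)) + p/A = (-3778173/(-1197990 + 1843502))/(1/(-3514301 - 2089814)) + 2181470/(-359320) = (-3778173/645512)/(1/(-5604115)) + 2181470*(-1/359320) = (-3778173*1/645512)/(-1/5604115) - 218147/35932 = -539739/92216*(-5604115) - 218147/35932 = 3024759425985/92216 - 218147/35932 = 27171408894462317/828376328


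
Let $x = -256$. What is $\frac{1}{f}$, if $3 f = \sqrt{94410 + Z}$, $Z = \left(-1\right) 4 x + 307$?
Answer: $\frac{3 \sqrt{95741}}{95741} \approx 0.0096955$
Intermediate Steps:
$Z = 1331$ ($Z = \left(-1\right) 4 \left(-256\right) + 307 = \left(-4\right) \left(-256\right) + 307 = 1024 + 307 = 1331$)
$f = \frac{\sqrt{95741}}{3}$ ($f = \frac{\sqrt{94410 + 1331}}{3} = \frac{\sqrt{95741}}{3} \approx 103.14$)
$\frac{1}{f} = \frac{1}{\frac{1}{3} \sqrt{95741}} = \frac{3 \sqrt{95741}}{95741}$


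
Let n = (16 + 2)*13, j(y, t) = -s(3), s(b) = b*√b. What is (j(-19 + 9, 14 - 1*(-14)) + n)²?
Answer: 54783 - 1404*√3 ≈ 52351.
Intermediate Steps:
s(b) = b^(3/2)
j(y, t) = -3*√3 (j(y, t) = -3^(3/2) = -3*√3)
n = 234 (n = 18*13 = 234)
(j(-19 + 9, 14 - 1*(-14)) + n)² = (-3*√3 + 234)² = (234 - 3*√3)²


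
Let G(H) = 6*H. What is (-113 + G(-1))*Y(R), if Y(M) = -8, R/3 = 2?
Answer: 952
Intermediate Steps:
R = 6 (R = 3*2 = 6)
(-113 + G(-1))*Y(R) = (-113 + 6*(-1))*(-8) = (-113 - 6)*(-8) = -119*(-8) = 952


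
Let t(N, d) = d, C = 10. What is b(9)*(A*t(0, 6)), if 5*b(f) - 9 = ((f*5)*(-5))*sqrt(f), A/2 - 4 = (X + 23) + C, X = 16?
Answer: -423576/5 ≈ -84715.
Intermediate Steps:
A = 106 (A = 8 + 2*((16 + 23) + 10) = 8 + 2*(39 + 10) = 8 + 2*49 = 8 + 98 = 106)
b(f) = 9/5 - 5*f**(3/2) (b(f) = 9/5 + (((f*5)*(-5))*sqrt(f))/5 = 9/5 + (((5*f)*(-5))*sqrt(f))/5 = 9/5 + ((-25*f)*sqrt(f))/5 = 9/5 + (-25*f**(3/2))/5 = 9/5 - 5*f**(3/2))
b(9)*(A*t(0, 6)) = (9/5 - 5*9**(3/2))*(106*6) = (9/5 - 5*27)*636 = (9/5 - 135)*636 = -666/5*636 = -423576/5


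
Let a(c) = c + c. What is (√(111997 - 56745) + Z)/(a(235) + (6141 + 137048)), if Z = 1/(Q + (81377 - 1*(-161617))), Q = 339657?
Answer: 1/83703060009 + 2*√13813/143659 ≈ 0.0016362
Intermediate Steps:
a(c) = 2*c
Z = 1/582651 (Z = 1/(339657 + (81377 - 1*(-161617))) = 1/(339657 + (81377 + 161617)) = 1/(339657 + 242994) = 1/582651 ≈ 1.7163e-6)
(√(111997 - 56745) + Z)/(a(235) + (6141 + 137048)) = (√(111997 - 56745) + 1/582651)/(2*235 + (6141 + 137048)) = (√55252 + 1/582651)/(470 + 143189) = (2*√13813 + 1/582651)/143659 = (1/582651 + 2*√13813)*(1/143659) = 1/83703060009 + 2*√13813/143659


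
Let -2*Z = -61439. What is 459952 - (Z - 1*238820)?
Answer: 1336105/2 ≈ 6.6805e+5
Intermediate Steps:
Z = 61439/2 (Z = -½*(-61439) = 61439/2 ≈ 30720.)
459952 - (Z - 1*238820) = 459952 - (61439/2 - 1*238820) = 459952 - (61439/2 - 238820) = 459952 - 1*(-416201/2) = 459952 + 416201/2 = 1336105/2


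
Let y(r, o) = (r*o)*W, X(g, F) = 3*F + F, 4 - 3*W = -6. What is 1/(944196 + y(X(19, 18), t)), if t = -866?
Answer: 1/736356 ≈ 1.3580e-6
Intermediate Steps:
W = 10/3 (W = 4/3 - 1/3*(-6) = 4/3 + 2 = 10/3 ≈ 3.3333)
X(g, F) = 4*F
y(r, o) = 10*o*r/3 (y(r, o) = (r*o)*(10/3) = (o*r)*(10/3) = 10*o*r/3)
1/(944196 + y(X(19, 18), t)) = 1/(944196 + (10/3)*(-866)*(4*18)) = 1/(944196 + (10/3)*(-866)*72) = 1/(944196 - 207840) = 1/736356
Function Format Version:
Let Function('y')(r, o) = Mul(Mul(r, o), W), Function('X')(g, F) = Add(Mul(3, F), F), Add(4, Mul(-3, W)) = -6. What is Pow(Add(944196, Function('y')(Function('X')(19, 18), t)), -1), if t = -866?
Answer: Rational(1, 736356) ≈ 1.3580e-6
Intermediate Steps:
W = Rational(10, 3) (W = Add(Rational(4, 3), Mul(Rational(-1, 3), -6)) = Add(Rational(4, 3), 2) = Rational(10, 3) ≈ 3.3333)
Function('X')(g, F) = Mul(4, F)
Function('y')(r, o) = Mul(Rational(10, 3), o, r) (Function('y')(r, o) = Mul(Mul(r, o), Rational(10, 3)) = Mul(Mul(o, r), Rational(10, 3)) = Mul(Rational(10, 3), o, r))
Pow(Add(944196, Function('y')(Function('X')(19, 18), t)), -1) = Pow(Add(944196, Mul(Rational(10, 3), -866, Mul(4, 18))), -1) = Pow(Add(944196, Mul(Rational(10, 3), -866, 72)), -1) = Pow(Add(944196, -207840), -1) = Pow(736356, -1) = Rational(1, 736356)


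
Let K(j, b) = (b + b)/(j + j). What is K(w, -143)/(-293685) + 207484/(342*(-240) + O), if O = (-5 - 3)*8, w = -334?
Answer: -2544035152369/1007196231720 ≈ -2.5259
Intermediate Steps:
O = -64 (O = -8*8 = -64)
K(j, b) = b/j (K(j, b) = (2*b)/((2*j)) = (2*b)*(1/(2*j)) = b/j)
K(w, -143)/(-293685) + 207484/(342*(-240) + O) = -143/(-334)/(-293685) + 207484/(342*(-240) - 64) = -143*(-1/334)*(-1/293685) + 207484/(-82080 - 64) = (143/334)*(-1/293685) + 207484/(-82144) = -143/98090790 + 207484*(-1/82144) = -143/98090790 - 51871/20536 = -2544035152369/1007196231720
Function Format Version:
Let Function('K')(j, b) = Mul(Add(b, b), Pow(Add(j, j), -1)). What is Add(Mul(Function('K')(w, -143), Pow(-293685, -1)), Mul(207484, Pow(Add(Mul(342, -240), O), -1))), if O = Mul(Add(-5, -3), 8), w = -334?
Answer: Rational(-2544035152369, 1007196231720) ≈ -2.5259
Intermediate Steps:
O = -64 (O = Mul(-8, 8) = -64)
Function('K')(j, b) = Mul(b, Pow(j, -1)) (Function('K')(j, b) = Mul(Mul(2, b), Pow(Mul(2, j), -1)) = Mul(Mul(2, b), Mul(Rational(1, 2), Pow(j, -1))) = Mul(b, Pow(j, -1)))
Add(Mul(Function('K')(w, -143), Pow(-293685, -1)), Mul(207484, Pow(Add(Mul(342, -240), O), -1))) = Add(Mul(Mul(-143, Pow(-334, -1)), Pow(-293685, -1)), Mul(207484, Pow(Add(Mul(342, -240), -64), -1))) = Add(Mul(Mul(-143, Rational(-1, 334)), Rational(-1, 293685)), Mul(207484, Pow(Add(-82080, -64), -1))) = Add(Mul(Rational(143, 334), Rational(-1, 293685)), Mul(207484, Pow(-82144, -1))) = Add(Rational(-143, 98090790), Mul(207484, Rational(-1, 82144))) = Add(Rational(-143, 98090790), Rational(-51871, 20536)) = Rational(-2544035152369, 1007196231720)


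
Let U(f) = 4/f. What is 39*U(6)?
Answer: 26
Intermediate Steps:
39*U(6) = 39*(4/6) = 39*(4*(⅙)) = 39*(⅔) = 26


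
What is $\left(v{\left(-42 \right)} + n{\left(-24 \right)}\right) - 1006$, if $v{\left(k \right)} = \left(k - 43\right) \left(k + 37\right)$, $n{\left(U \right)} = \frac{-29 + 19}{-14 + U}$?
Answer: $- \frac{11034}{19} \approx -580.74$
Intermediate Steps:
$n{\left(U \right)} = - \frac{10}{-14 + U}$
$v{\left(k \right)} = \left(-43 + k\right) \left(37 + k\right)$
$\left(v{\left(-42 \right)} + n{\left(-24 \right)}\right) - 1006 = \left(\left(-1591 + \left(-42\right)^{2} - -252\right) - \frac{10}{-14 - 24}\right) - 1006 = \left(\left(-1591 + 1764 + 252\right) - \frac{10}{-38}\right) - 1006 = \left(425 - - \frac{5}{19}\right) - 1006 = \left(425 + \frac{5}{19}\right) - 1006 = \frac{8080}{19} - 1006 = - \frac{11034}{19}$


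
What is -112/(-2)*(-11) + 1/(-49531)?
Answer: -30511097/49531 ≈ -616.00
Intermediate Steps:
-112/(-2)*(-11) + 1/(-49531) = -112*(-1)/2*(-11) - 1/49531 = -8*(-7)*(-11) - 1/49531 = 56*(-11) - 1/49531 = -616 - 1/49531 = -30511097/49531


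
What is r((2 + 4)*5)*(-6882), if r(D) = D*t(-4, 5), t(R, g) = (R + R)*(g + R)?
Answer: 1651680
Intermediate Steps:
t(R, g) = 2*R*(R + g) (t(R, g) = (2*R)*(R + g) = 2*R*(R + g))
r(D) = -8*D (r(D) = D*(2*(-4)*(-4 + 5)) = D*(2*(-4)*1) = D*(-8) = -8*D)
r((2 + 4)*5)*(-6882) = -8*(2 + 4)*5*(-6882) = -48*5*(-6882) = -8*30*(-6882) = -240*(-6882) = 1651680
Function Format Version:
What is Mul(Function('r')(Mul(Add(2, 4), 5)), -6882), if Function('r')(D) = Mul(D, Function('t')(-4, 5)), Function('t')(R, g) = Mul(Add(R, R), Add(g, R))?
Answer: 1651680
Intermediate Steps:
Function('t')(R, g) = Mul(2, R, Add(R, g)) (Function('t')(R, g) = Mul(Mul(2, R), Add(R, g)) = Mul(2, R, Add(R, g)))
Function('r')(D) = Mul(-8, D) (Function('r')(D) = Mul(D, Mul(2, -4, Add(-4, 5))) = Mul(D, Mul(2, -4, 1)) = Mul(D, -8) = Mul(-8, D))
Mul(Function('r')(Mul(Add(2, 4), 5)), -6882) = Mul(Mul(-8, Mul(Add(2, 4), 5)), -6882) = Mul(Mul(-8, Mul(6, 5)), -6882) = Mul(Mul(-8, 30), -6882) = Mul(-240, -6882) = 1651680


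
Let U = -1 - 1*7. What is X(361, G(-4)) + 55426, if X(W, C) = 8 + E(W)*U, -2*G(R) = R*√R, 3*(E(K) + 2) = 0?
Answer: 55450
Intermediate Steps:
U = -8 (U = -1 - 7 = -8)
E(K) = -2 (E(K) = -2 + (⅓)*0 = -2 + 0 = -2)
G(R) = -R^(3/2)/2 (G(R) = -R*√R/2 = -R^(3/2)/2)
X(W, C) = 24 (X(W, C) = 8 - 2*(-8) = 8 + 16 = 24)
X(361, G(-4)) + 55426 = 24 + 55426 = 55450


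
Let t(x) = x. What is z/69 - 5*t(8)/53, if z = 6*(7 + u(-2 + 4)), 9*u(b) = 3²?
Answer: -72/1219 ≈ -0.059065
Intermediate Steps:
u(b) = 1 (u(b) = (⅑)*3² = (⅑)*9 = 1)
z = 48 (z = 6*(7 + 1) = 6*8 = 48)
z/69 - 5*t(8)/53 = 48/69 - 5*8/53 = 48*(1/69) - 40*1/53 = 16/23 - 40/53 = -72/1219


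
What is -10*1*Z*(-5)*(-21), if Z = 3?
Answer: -3150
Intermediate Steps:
-10*1*Z*(-5)*(-21) = -10*1*3*(-5)*(-21) = -30*(-5)*(-21) = -10*(-15)*(-21) = 150*(-21) = -3150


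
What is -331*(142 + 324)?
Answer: -154246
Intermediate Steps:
-331*(142 + 324) = -331*466 = -154246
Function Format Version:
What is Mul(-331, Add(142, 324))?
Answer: -154246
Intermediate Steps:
Mul(-331, Add(142, 324)) = Mul(-331, 466) = -154246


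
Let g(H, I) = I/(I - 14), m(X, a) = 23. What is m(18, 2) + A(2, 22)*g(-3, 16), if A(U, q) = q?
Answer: 199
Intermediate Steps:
g(H, I) = I/(-14 + I)
m(18, 2) + A(2, 22)*g(-3, 16) = 23 + 22*(16/(-14 + 16)) = 23 + 22*(16/2) = 23 + 22*(16*(1/2)) = 23 + 22*8 = 23 + 176 = 199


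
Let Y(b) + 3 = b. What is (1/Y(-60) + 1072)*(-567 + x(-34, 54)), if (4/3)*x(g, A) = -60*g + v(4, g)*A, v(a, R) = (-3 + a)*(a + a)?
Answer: 9657505/7 ≈ 1.3796e+6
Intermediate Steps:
v(a, R) = 2*a*(-3 + a) (v(a, R) = (-3 + a)*(2*a) = 2*a*(-3 + a))
Y(b) = -3 + b
x(g, A) = -45*g + 6*A (x(g, A) = 3*(-60*g + (2*4*(-3 + 4))*A)/4 = 3*(-60*g + (2*4*1)*A)/4 = 3*(-60*g + 8*A)/4 = -45*g + 6*A)
(1/Y(-60) + 1072)*(-567 + x(-34, 54)) = (1/(-3 - 60) + 1072)*(-567 + (-45*(-34) + 6*54)) = (1/(-63) + 1072)*(-567 + (1530 + 324)) = (-1/63 + 1072)*(-567 + 1854) = (67535/63)*1287 = 9657505/7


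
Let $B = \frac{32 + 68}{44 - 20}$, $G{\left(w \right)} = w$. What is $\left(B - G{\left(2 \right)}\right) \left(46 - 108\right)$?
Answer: $- \frac{403}{3} \approx -134.33$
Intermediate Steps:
$B = \frac{25}{6}$ ($B = \frac{100}{24} = 100 \cdot \frac{1}{24} = \frac{25}{6} \approx 4.1667$)
$\left(B - G{\left(2 \right)}\right) \left(46 - 108\right) = \left(\frac{25}{6} - 2\right) \left(46 - 108\right) = \left(\frac{25}{6} - 2\right) \left(-62\right) = \frac{13}{6} \left(-62\right) = - \frac{403}{3}$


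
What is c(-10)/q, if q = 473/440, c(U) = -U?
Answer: 400/43 ≈ 9.3023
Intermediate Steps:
q = 43/40 (q = 473*(1/440) = 43/40 ≈ 1.0750)
c(-10)/q = (-1*(-10))/(43/40) = 10*(40/43) = 400/43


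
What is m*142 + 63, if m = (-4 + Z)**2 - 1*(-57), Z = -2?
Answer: 13269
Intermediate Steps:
m = 93 (m = (-4 - 2)**2 - 1*(-57) = (-6)**2 + 57 = 36 + 57 = 93)
m*142 + 63 = 93*142 + 63 = 13206 + 63 = 13269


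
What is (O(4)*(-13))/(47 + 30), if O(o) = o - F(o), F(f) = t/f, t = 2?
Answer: -13/22 ≈ -0.59091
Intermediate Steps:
F(f) = 2/f
O(o) = o - 2/o
(O(4)*(-13))/(47 + 30) = ((4 - 2/4)*(-13))/(47 + 30) = ((4 - 2*¼)*(-13))/77 = ((4 - ½)*(-13))*(1/77) = ((7/2)*(-13))*(1/77) = -91/2*1/77 = -13/22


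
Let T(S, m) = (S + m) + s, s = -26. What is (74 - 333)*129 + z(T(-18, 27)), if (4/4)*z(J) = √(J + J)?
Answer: -33411 + I*√34 ≈ -33411.0 + 5.831*I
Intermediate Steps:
T(S, m) = -26 + S + m (T(S, m) = (S + m) - 26 = -26 + S + m)
z(J) = √2*√J (z(J) = √(J + J) = √(2*J) = √2*√J)
(74 - 333)*129 + z(T(-18, 27)) = (74 - 333)*129 + √2*√(-26 - 18 + 27) = -259*129 + √2*√(-17) = -33411 + √2*(I*√17) = -33411 + I*√34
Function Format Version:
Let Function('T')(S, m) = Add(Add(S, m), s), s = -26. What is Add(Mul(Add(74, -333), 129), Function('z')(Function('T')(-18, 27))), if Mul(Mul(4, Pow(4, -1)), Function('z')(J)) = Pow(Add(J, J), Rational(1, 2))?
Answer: Add(-33411, Mul(I, Pow(34, Rational(1, 2)))) ≈ Add(-33411., Mul(5.8310, I))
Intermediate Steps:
Function('T')(S, m) = Add(-26, S, m) (Function('T')(S, m) = Add(Add(S, m), -26) = Add(-26, S, m))
Function('z')(J) = Mul(Pow(2, Rational(1, 2)), Pow(J, Rational(1, 2))) (Function('z')(J) = Pow(Add(J, J), Rational(1, 2)) = Pow(Mul(2, J), Rational(1, 2)) = Mul(Pow(2, Rational(1, 2)), Pow(J, Rational(1, 2))))
Add(Mul(Add(74, -333), 129), Function('z')(Function('T')(-18, 27))) = Add(Mul(Add(74, -333), 129), Mul(Pow(2, Rational(1, 2)), Pow(Add(-26, -18, 27), Rational(1, 2)))) = Add(Mul(-259, 129), Mul(Pow(2, Rational(1, 2)), Pow(-17, Rational(1, 2)))) = Add(-33411, Mul(Pow(2, Rational(1, 2)), Mul(I, Pow(17, Rational(1, 2))))) = Add(-33411, Mul(I, Pow(34, Rational(1, 2))))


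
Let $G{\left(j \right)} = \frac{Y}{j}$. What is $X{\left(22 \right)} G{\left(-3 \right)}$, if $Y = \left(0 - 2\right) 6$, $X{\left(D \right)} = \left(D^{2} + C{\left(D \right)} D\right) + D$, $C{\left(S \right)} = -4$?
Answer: $1672$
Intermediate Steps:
$X{\left(D \right)} = D^{2} - 3 D$ ($X{\left(D \right)} = \left(D^{2} - 4 D\right) + D = D^{2} - 3 D$)
$Y = -12$ ($Y = \left(-2\right) 6 = -12$)
$G{\left(j \right)} = - \frac{12}{j}$
$X{\left(22 \right)} G{\left(-3 \right)} = 22 \left(-3 + 22\right) \left(- \frac{12}{-3}\right) = 22 \cdot 19 \left(\left(-12\right) \left(- \frac{1}{3}\right)\right) = 418 \cdot 4 = 1672$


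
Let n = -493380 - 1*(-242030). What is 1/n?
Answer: -1/251350 ≈ -3.9785e-6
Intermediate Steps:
n = -251350 (n = -493380 + 242030 = -251350)
1/n = 1/(-251350) = -1/251350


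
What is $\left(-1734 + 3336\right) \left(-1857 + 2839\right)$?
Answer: $1573164$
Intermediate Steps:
$\left(-1734 + 3336\right) \left(-1857 + 2839\right) = 1602 \cdot 982 = 1573164$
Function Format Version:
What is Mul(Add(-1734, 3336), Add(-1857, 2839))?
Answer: 1573164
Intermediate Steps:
Mul(Add(-1734, 3336), Add(-1857, 2839)) = Mul(1602, 982) = 1573164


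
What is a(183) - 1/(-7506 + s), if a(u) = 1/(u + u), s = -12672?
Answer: 1712/615429 ≈ 0.0027818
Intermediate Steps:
a(u) = 1/(2*u)
a(183) - 1/(-7506 + s) = (½)/183 - 1/(-7506 - 12672) = (½)*(1/183) - 1/(-20178) = 1/366 - 1*(-1/20178) = 1/366 + 1/20178 = 1712/615429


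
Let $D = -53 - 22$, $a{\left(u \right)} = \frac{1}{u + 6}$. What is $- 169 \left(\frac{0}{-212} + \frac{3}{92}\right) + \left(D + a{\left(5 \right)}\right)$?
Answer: $- \frac{81385}{1012} \approx -80.42$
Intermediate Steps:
$a{\left(u \right)} = \frac{1}{6 + u}$
$D = -75$ ($D = -53 - 22 = -75$)
$- 169 \left(\frac{0}{-212} + \frac{3}{92}\right) + \left(D + a{\left(5 \right)}\right) = - 169 \left(\frac{0}{-212} + \frac{3}{92}\right) - \left(75 - \frac{1}{6 + 5}\right) = - 169 \left(0 \left(- \frac{1}{212}\right) + 3 \cdot \frac{1}{92}\right) - \left(75 - \frac{1}{11}\right) = - 169 \left(0 + \frac{3}{92}\right) + \left(-75 + \frac{1}{11}\right) = \left(-169\right) \frac{3}{92} - \frac{824}{11} = - \frac{507}{92} - \frac{824}{11} = - \frac{81385}{1012}$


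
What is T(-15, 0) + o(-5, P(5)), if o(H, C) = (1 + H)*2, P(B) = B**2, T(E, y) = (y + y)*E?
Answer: -8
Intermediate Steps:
T(E, y) = 2*E*y (T(E, y) = (2*y)*E = 2*E*y)
o(H, C) = 2 + 2*H
T(-15, 0) + o(-5, P(5)) = 2*(-15)*0 + (2 + 2*(-5)) = 0 + (2 - 10) = 0 - 8 = -8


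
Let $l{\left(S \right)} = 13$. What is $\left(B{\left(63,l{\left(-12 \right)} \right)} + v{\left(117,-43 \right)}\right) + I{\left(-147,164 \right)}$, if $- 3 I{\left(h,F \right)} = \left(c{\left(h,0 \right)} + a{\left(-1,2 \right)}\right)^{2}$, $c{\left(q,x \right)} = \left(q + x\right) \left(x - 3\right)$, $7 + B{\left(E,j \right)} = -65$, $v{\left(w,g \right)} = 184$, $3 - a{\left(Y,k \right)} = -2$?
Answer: $- \frac{198580}{3} \approx -66193.0$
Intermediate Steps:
$a{\left(Y,k \right)} = 5$ ($a{\left(Y,k \right)} = 3 - -2 = 3 + 2 = 5$)
$B{\left(E,j \right)} = -72$ ($B{\left(E,j \right)} = -7 - 65 = -72$)
$c{\left(q,x \right)} = \left(-3 + x\right) \left(q + x\right)$ ($c{\left(q,x \right)} = \left(q + x\right) \left(-3 + x\right) = \left(-3 + x\right) \left(q + x\right)$)
$I{\left(h,F \right)} = - \frac{\left(5 - 3 h\right)^{2}}{3}$ ($I{\left(h,F \right)} = - \frac{\left(\left(0^{2} - 3 h - 0 + h 0\right) + 5\right)^{2}}{3} = - \frac{\left(\left(0 - 3 h + 0 + 0\right) + 5\right)^{2}}{3} = - \frac{\left(- 3 h + 5\right)^{2}}{3} = - \frac{\left(5 - 3 h\right)^{2}}{3}$)
$\left(B{\left(63,l{\left(-12 \right)} \right)} + v{\left(117,-43 \right)}\right) + I{\left(-147,164 \right)} = \left(-72 + 184\right) - \frac{\left(-5 + 3 \left(-147\right)\right)^{2}}{3} = 112 - \frac{\left(-5 - 441\right)^{2}}{3} = 112 - \frac{\left(-446\right)^{2}}{3} = 112 - \frac{198916}{3} = - \frac{198580}{3}$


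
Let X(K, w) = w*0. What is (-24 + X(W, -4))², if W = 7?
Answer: 576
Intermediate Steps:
X(K, w) = 0
(-24 + X(W, -4))² = (-24 + 0)² = (-24)² = 576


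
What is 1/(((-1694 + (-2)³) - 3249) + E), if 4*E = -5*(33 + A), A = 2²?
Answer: -4/19989 ≈ -0.00020011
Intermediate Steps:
A = 4
E = -185/4 (E = (-5*(33 + 4))/4 = (-5*37)/4 = (¼)*(-185) = -185/4 ≈ -46.250)
1/(((-1694 + (-2)³) - 3249) + E) = 1/(((-1694 + (-2)³) - 3249) - 185/4) = 1/(((-1694 - 8) - 3249) - 185/4) = 1/((-1702 - 3249) - 185/4) = 1/(-4951 - 185/4) = 1/(-19989/4) = -4/19989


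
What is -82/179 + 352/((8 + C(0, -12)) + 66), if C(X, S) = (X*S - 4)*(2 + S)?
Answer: 26830/10203 ≈ 2.6296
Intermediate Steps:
C(X, S) = (-4 + S*X)*(2 + S) (C(X, S) = (S*X - 4)*(2 + S) = (-4 + S*X)*(2 + S))
-82/179 + 352/((8 + C(0, -12)) + 66) = -82/179 + 352/((8 + (-8 - 4*(-12) + 0*(-12)**2 + 2*(-12)*0)) + 66) = -82*1/179 + 352/((8 + (-8 + 48 + 0*144 + 0)) + 66) = -82/179 + 352/((8 + (-8 + 48 + 0 + 0)) + 66) = -82/179 + 352/((8 + 40) + 66) = -82/179 + 352/(48 + 66) = -82/179 + 352/114 = -82/179 + 352*(1/114) = -82/179 + 176/57 = 26830/10203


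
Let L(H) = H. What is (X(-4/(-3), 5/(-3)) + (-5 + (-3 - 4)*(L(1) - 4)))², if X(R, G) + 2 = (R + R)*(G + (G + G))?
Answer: 4/9 ≈ 0.44444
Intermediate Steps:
X(R, G) = -2 + 6*G*R (X(R, G) = -2 + (R + R)*(G + (G + G)) = -2 + (2*R)*(G + 2*G) = -2 + (2*R)*(3*G) = -2 + 6*G*R)
(X(-4/(-3), 5/(-3)) + (-5 + (-3 - 4)*(L(1) - 4)))² = ((-2 + 6*(5/(-3))*(-4/(-3))) + (-5 + (-3 - 4)*(1 - 4)))² = ((-2 + 6*(5*(-⅓))*(-4*(-⅓))) + (-5 - 7*(-3)))² = ((-2 + 6*(-5/3)*(4/3)) + (-5 + 21))² = ((-2 - 40/3) + 16)² = (-46/3 + 16)² = (⅔)² = 4/9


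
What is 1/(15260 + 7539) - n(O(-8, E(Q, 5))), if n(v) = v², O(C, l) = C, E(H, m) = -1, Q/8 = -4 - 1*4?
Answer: -1459135/22799 ≈ -64.000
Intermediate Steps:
Q = -64 (Q = 8*(-4 - 1*4) = 8*(-4 - 4) = 8*(-8) = -64)
1/(15260 + 7539) - n(O(-8, E(Q, 5))) = 1/(15260 + 7539) - 1*(-8)² = 1/22799 - 1*64 = 1/22799 - 64 = -1459135/22799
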